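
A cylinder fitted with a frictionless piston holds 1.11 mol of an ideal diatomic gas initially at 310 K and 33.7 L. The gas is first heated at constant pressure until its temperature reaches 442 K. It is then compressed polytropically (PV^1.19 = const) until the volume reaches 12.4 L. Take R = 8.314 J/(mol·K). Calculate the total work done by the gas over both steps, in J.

-5080 J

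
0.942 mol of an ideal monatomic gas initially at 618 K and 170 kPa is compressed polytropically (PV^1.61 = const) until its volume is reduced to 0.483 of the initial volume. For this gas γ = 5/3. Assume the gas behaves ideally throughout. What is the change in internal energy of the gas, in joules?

V₁ = nRT₁/P₁ = 0.942×8.314×618/170 = 28.5 L.
Polytropic n=1.61: T₂ = T₁(V₁/V₂)^(n−1) = 618×(2.07)^0.61 = 963 K; P₂ = P₁(V₁/V₂)^n = 549 kPa.
For an ideal gas ΔU = nCvΔT with Cv = (3/2)R = 12.5 J/(mol·K).
ΔU = 0.942×12.5×(963−618) = 4060 J.

4060 J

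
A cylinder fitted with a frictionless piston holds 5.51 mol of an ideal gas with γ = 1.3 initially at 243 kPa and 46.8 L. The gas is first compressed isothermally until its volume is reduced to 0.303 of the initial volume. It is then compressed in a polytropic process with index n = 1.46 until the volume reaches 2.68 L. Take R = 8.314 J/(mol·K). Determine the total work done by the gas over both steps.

T₁ = P₁V₁/(nR) = 243×46.8/(5.51×8.314) = 248 K.
Step 1 — Isothermal: T stays 248 K; PV = const ⇒ V₂ = 14.2 L, P₂ = 802 kPa.
ΔU = 0 (ideal gas, T constant).
W = nRT ln(V₂/V₁) = 5.51×8.314×248×ln(0.303) = -13600 J.
Q = ΔU + W = -13600 J.
State after step 1: P = 802 kPa, V = 14.2 L, T = 248 K.
Step 2 — Polytropic n=1.46: T₂ = T₁(V₁/V₂)^(n−1) = 248×(5.29)^0.46 = 534 K; P₂ = P₁(V₁/V₂)^n = 9130 kPa.
W = (P₁V₁−P₂V₂)/(n−1) = (802×14.2−9130×2.68)/0.46 = -28500 J.
ΔU = nCvΔT = 5.51×27.7×(534−248) = 43700 J.
Q = ΔU + W = 15200 J.
Net over both steps: W = -42100 J, Q = 1610 J, ΔU = 43700 J.

-42100 J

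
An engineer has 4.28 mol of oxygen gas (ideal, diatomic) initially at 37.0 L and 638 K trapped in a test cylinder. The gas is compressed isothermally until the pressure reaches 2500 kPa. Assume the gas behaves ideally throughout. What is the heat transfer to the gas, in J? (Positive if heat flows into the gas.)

-31900 J

P₁ = nRT₁/V₁ = 4.28×8.314×638/37.0 = 614 kPa.
Isothermal: T stays 638 K; PV = const ⇒ V₂ = 9.08 L, P₂ = 2500 kPa.
ΔU = 0 (ideal gas, T constant).
W = nRT ln(V₂/V₁) = 4.28×8.314×638×ln(0.245) = -31900 J.
Q = ΔU + W = -31900 J.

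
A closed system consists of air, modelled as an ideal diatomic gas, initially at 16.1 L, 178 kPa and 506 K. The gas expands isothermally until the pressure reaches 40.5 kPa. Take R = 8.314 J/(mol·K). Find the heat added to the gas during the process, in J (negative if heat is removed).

n = P₁V₁/(RT₁) = 178×16.1/(8.314×506) = 0.681 mol.
Isothermal: T stays 506 K; PV = const ⇒ V₂ = 70.8 L, P₂ = 40.5 kPa.
ΔU = 0 (ideal gas, T constant).
W = nRT ln(V₂/V₁) = 0.681×8.314×506×ln(4.40) = 4240 J.
Q = ΔU + W = 4240 J.

4240 J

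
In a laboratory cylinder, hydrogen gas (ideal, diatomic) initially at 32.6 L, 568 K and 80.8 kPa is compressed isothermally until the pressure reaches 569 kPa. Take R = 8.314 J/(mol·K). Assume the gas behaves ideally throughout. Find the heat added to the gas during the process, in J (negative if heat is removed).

n = P₁V₁/(RT₁) = 80.8×32.6/(8.314×568) = 0.558 mol.
Isothermal: T stays 568 K; PV = const ⇒ V₂ = 4.63 L, P₂ = 569 kPa.
ΔU = 0 (ideal gas, T constant).
W = nRT ln(V₂/V₁) = 0.558×8.314×568×ln(0.142) = -5140 J.
Q = ΔU + W = -5140 J.

-5140 J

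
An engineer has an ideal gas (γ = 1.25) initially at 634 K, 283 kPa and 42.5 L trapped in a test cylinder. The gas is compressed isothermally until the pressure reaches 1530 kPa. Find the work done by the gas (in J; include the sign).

n = P₁V₁/(RT₁) = 283×42.5/(8.314×634) = 2.28 mol.
Isothermal: T stays 634 K; PV = const ⇒ V₂ = 7.86 L, P₂ = 1530 kPa.
W = nRT ln(V₂/V₁) = 2.28×8.314×634×ln(0.185) = -20300 J.

-20300 J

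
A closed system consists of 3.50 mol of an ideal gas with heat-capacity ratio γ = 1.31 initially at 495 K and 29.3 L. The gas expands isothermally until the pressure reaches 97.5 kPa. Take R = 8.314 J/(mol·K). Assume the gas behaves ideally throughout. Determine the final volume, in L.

148 L

P₁ = nRT₁/V₁ = 3.50×8.314×495/29.3 = 492 kPa.
Isothermal: T stays 495 K; PV = const ⇒ V₂ = 148 L, P₂ = 97.5 kPa.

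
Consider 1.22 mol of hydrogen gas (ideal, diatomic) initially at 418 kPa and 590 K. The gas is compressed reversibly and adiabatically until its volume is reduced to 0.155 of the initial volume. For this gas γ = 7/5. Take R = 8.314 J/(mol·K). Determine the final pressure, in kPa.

5680 kPa

V₁ = nRT₁/P₁ = 1.22×8.314×590/418 = 14.3 L.
Adiabatic: TV^(γ−1) = const ⇒ T₂ = 590×(6.45)^0.400 = 1240 K; PV^γ = const ⇒ P₂ = 5680 kPa.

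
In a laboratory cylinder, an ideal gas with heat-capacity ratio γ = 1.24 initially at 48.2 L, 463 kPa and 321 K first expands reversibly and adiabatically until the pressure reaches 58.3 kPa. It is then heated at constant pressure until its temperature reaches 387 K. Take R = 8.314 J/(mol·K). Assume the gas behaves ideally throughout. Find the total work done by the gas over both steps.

42700 J

n = P₁V₁/(RT₁) = 463×48.2/(8.314×321) = 8.36 mol.
Step 1 — Adiabatic: T₂/T₁ = (P₂/P₁)^((γ−1)/γ) ⇒ T₂ = 321×(0.126)^0.194 = 215 K; V₂ = 256 L.
ΔU = nCvΔT = 8.36×34.6×(215−321) = -30700 J.
Q = 0 for an adiabatic process, so W = −ΔU = 30700 J.
State after step 1: P = 58.3 kPa, V = 256 L, T = 215 K.
Step 2 — Isobaric: P stays 58.3 kPa; V/T = const ⇒ T₂ = 387 K, V₂ = 461 L.
W = PΔV = 58.3×(461−256) kPa·L = 12000 J.
ΔU = nCvΔT = 8.36×34.6×(387−215) = 49800 J.
Q = ΔU + W = nCpΔT = 61800 J.
Net over both steps: W = 42700 J, Q = 61800 J, ΔU = 19100 J.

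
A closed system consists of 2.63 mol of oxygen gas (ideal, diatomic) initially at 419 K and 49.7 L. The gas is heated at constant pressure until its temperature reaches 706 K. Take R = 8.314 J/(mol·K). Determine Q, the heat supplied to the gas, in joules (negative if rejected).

22000 J

P₁ = nRT₁/V₁ = 2.63×8.314×419/49.7 = 184 kPa.
Isobaric: P stays 184 kPa; V/T = const ⇒ T₂ = 706 K, V₂ = 83.7 L.
W = PΔV = 184×(83.7−49.7) kPa·L = 6280 J.
ΔU = nCvΔT = 2.63×20.8×(706−419) = 15700 J.
Q = ΔU + W = nCpΔT = 22000 J.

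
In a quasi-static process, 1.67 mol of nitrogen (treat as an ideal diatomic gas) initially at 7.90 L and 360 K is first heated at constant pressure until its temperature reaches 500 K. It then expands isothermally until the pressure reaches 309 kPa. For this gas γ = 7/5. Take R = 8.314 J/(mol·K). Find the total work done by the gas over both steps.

P₁ = nRT₁/V₁ = 1.67×8.314×360/7.90 = 633 kPa.
Step 1 — Isobaric: P stays 633 kPa; V/T = const ⇒ T₂ = 500 K, V₂ = 11.0 L.
W = PΔV = 633×(11.0−7.90) kPa·L = 1940 J.
ΔU = nCvΔT = 1.67×20.8×(500−360) = 4860 J.
Q = ΔU + W = nCpΔT = 6800 J.
State after step 1: P = 633 kPa, V = 11.0 L, T = 500 K.
Step 2 — Isothermal: T stays 500 K; PV = const ⇒ V₂ = 22.5 L, P₂ = 309 kPa.
ΔU = 0 (ideal gas, T constant).
W = nRT ln(V₂/V₁) = 1.67×8.314×500×ln(2.05) = 4980 J.
Q = ΔU + W = 4980 J.
Net over both steps: W = 6920 J, Q = 11800 J, ΔU = 4860 J.

6920 J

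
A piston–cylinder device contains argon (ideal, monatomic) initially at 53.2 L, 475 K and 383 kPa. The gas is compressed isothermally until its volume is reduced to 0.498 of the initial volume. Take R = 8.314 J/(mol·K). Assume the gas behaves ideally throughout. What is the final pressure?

769 kPa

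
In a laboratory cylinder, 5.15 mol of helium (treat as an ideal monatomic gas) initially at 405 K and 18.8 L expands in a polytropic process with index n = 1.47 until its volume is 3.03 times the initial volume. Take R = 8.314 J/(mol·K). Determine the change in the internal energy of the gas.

-10600 J

P₁ = nRT₁/V₁ = 5.15×8.314×405/18.8 = 922 kPa.
Polytropic n=1.47: T₂ = T₁(V₁/V₂)^(n−1) = 405×(0.330)^0.47 = 241 K; P₂ = P₁(V₁/V₂)^n = 181 kPa.
For an ideal gas ΔU = nCvΔT with Cv = (3/2)R = 12.5 J/(mol·K).
ΔU = 5.15×12.5×(241−405) = -10600 J.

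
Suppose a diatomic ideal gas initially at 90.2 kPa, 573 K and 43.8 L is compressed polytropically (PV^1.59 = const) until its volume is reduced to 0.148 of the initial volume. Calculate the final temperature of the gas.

Polytropic n=1.59: T₂ = T₁(V₁/V₂)^(n−1) = 573×(6.76)^0.59 = 1770 K; P₂ = P₁(V₁/V₂)^n = 1880 kPa.

1770 K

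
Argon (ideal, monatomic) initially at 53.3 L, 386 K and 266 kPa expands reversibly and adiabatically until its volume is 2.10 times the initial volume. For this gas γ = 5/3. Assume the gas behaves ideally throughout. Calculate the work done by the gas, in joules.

n = P₁V₁/(RT₁) = 266×53.3/(8.314×386) = 4.42 mol.
Adiabatic: TV^(γ−1) = const ⇒ T₂ = 386×(0.476)^0.667 = 235 K; PV^γ = const ⇒ P₂ = 77.2 kPa.
ΔU = nCvΔT = 4.42×12.5×(235−386) = -8300 J.
Q = 0 for an adiabatic process, so W = −ΔU = 8300 J.

8300 J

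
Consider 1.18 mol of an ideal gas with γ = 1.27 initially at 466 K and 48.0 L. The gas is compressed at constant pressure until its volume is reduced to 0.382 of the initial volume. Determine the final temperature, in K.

178 K

P₁ = nRT₁/V₁ = 1.18×8.314×466/48.0 = 95.2 kPa.
Isobaric: P stays 95.2 kPa; V/T = const ⇒ T₂ = 178 K, V₂ = 18.3 L.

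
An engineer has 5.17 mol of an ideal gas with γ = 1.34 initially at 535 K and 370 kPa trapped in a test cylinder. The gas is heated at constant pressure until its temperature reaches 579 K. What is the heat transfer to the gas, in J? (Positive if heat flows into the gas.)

V₁ = nRT₁/P₁ = 5.17×8.314×535/370 = 62.2 L.
Isobaric: P stays 370 kPa; V/T = const ⇒ T₂ = 579 K, V₂ = 67.3 L.
W = PΔV = 370×(67.3−62.2) kPa·L = 1890 J.
ΔU = nCvΔT = 5.17×24.5×(579−535) = 5560 J.
Q = ΔU + W = nCpΔT = 7450 J.

7450 J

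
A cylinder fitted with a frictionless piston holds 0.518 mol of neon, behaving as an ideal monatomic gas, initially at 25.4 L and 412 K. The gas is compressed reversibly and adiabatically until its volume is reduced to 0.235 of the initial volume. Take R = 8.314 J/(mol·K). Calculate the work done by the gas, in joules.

P₁ = nRT₁/V₁ = 0.518×8.314×412/25.4 = 69.9 kPa.
Adiabatic: TV^(γ−1) = const ⇒ T₂ = 412×(4.26)^0.667 = 1080 K; PV^γ = const ⇒ P₂ = 781 kPa.
ΔU = nCvΔT = 0.518×12.5×(1080−412) = 4330 J.
Q = 0 for an adiabatic process, so W = −ΔU = -4330 J.

-4330 J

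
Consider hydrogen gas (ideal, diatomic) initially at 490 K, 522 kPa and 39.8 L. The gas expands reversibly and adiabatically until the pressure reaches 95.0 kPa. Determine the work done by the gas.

n = P₁V₁/(RT₁) = 522×39.8/(8.314×490) = 5.10 mol.
Adiabatic: T₂/T₁ = (P₂/P₁)^((γ−1)/γ) ⇒ T₂ = 490×(0.182)^0.286 = 301 K; V₂ = 134 L.
ΔU = nCvΔT = 5.10×20.8×(301−490) = -20000 J.
Q = 0 for an adiabatic process, so W = −ΔU = 20000 J.

20000 J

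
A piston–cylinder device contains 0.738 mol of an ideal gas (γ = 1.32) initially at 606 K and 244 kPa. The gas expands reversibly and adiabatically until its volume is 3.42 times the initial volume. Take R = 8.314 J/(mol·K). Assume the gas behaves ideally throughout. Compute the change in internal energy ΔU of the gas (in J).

V₁ = nRT₁/P₁ = 0.738×8.314×606/244 = 15.2 L.
Adiabatic: TV^(γ−1) = const ⇒ T₂ = 606×(0.292)^0.320 = 409 K; PV^γ = const ⇒ P₂ = 48.1 kPa.
For an ideal gas ΔU = nCvΔT with Cv = R/(γ−1) = 26.0 J/(mol·K).
ΔU = 0.738×26.0×(409−606) = -3780 J.

-3780 J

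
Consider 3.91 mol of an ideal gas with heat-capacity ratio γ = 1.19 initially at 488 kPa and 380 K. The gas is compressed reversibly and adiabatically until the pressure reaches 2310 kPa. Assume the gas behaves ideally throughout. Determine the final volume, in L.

6.85 L

V₁ = nRT₁/P₁ = 3.91×8.314×380/488 = 25.3 L.
Adiabatic: T₂/T₁ = (P₂/P₁)^((γ−1)/γ) ⇒ T₂ = 380×(4.73)^0.160 = 487 K; V₂ = 6.85 L.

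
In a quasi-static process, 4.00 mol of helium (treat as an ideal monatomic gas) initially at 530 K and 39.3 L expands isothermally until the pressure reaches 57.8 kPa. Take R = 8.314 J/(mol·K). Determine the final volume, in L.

305 L

P₁ = nRT₁/V₁ = 4.00×8.314×530/39.3 = 448 kPa.
Isothermal: T stays 530 K; PV = const ⇒ V₂ = 305 L, P₂ = 57.8 kPa.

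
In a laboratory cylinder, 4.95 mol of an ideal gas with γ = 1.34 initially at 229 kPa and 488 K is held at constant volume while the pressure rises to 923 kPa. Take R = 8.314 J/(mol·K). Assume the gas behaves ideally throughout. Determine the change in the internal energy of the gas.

V₁ = nRT₁/P₁ = 4.95×8.314×488/229 = 87.7 L.
Isochoric: V stays 87.7 L; P/T = const ⇒ T₂ = 1970 K, P₂ = 923 kPa.
For an ideal gas ΔU = nCvΔT with Cv = R/(γ−1) = 24.5 J/(mol·K).
ΔU = 4.95×24.5×(1970−488) = 179000 J.

179000 J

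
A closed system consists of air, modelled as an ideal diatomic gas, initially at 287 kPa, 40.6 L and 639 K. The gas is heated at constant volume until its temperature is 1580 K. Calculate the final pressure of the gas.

710 kPa

Isochoric: V stays 40.6 L; P/T = const ⇒ T₂ = 1580 K, P₂ = 710 kPa.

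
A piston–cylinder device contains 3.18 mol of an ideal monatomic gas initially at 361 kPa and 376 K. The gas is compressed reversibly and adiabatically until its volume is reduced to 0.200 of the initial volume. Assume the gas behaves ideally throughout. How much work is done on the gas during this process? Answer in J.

V₁ = nRT₁/P₁ = 3.18×8.314×376/361 = 27.5 L.
Adiabatic: TV^(γ−1) = const ⇒ T₂ = 376×(5.00)^0.667 = 1100 K; PV^γ = const ⇒ P₂ = 5280 kPa.
ΔU = nCvΔT = 3.18×12.5×(1100−376) = 28700 J.
Q = 0 for an adiabatic process, so W = −ΔU = -28700 J.
Work done on the gas = −W_by = 28700 J.

28700 J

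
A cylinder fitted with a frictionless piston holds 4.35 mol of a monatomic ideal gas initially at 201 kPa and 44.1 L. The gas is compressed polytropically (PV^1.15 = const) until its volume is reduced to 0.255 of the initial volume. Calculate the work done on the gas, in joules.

13400 J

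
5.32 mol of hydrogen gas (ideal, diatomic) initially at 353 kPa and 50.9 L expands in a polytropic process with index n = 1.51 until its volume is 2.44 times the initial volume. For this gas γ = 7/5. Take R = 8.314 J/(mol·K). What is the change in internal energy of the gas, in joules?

-16400 J

T₁ = P₁V₁/(nR) = 353×50.9/(5.32×8.314) = 406 K.
Polytropic n=1.51: T₂ = T₁(V₁/V₂)^(n−1) = 406×(0.410)^0.51 = 258 K; P₂ = P₁(V₁/V₂)^n = 91.8 kPa.
For an ideal gas ΔU = nCvΔT with Cv = (5/2)R = 20.8 J/(mol·K).
ΔU = 5.32×20.8×(258−406) = -16400 J.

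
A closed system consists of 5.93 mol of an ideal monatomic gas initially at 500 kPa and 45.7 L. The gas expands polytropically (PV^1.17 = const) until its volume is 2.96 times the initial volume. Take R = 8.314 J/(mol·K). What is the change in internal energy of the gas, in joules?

-5770 J

T₁ = P₁V₁/(nR) = 500×45.7/(5.93×8.314) = 463 K.
Polytropic n=1.17: T₂ = T₁(V₁/V₂)^(n−1) = 463×(0.338)^0.17 = 385 K; P₂ = P₁(V₁/V₂)^n = 140 kPa.
For an ideal gas ΔU = nCvΔT with Cv = (3/2)R = 12.5 J/(mol·K).
ΔU = 5.93×12.5×(385−463) = -5770 J.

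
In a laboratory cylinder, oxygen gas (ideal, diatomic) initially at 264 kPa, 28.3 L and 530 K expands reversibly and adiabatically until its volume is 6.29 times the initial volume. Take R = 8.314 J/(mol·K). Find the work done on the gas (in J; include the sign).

n = P₁V₁/(RT₁) = 264×28.3/(8.314×530) = 1.70 mol.
Adiabatic: TV^(γ−1) = const ⇒ T₂ = 530×(0.159)^0.400 = 254 K; PV^γ = const ⇒ P₂ = 20.1 kPa.
ΔU = nCvΔT = 1.70×20.8×(254−530) = -9730 J.
Q = 0 for an adiabatic process, so W = −ΔU = 9730 J.
Work done on the gas = −W_by = -9730 J.

-9730 J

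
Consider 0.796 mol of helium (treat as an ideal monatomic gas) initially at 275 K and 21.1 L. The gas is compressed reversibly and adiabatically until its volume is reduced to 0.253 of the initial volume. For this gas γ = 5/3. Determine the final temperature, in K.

P₁ = nRT₁/V₁ = 0.796×8.314×275/21.1 = 86.3 kPa.
Adiabatic: TV^(γ−1) = const ⇒ T₂ = 275×(3.95)^0.667 = 687 K; PV^γ = const ⇒ P₂ = 852 kPa.

687 K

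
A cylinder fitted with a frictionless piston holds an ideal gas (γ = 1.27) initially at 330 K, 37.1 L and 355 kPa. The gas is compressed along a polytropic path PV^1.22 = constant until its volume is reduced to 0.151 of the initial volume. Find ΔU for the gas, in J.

n = P₁V₁/(RT₁) = 355×37.1/(8.314×330) = 4.80 mol.
Polytropic n=1.22: T₂ = T₁(V₁/V₂)^(n−1) = 330×(6.62)^0.22 = 500 K; P₂ = P₁(V₁/V₂)^n = 3560 kPa.
For an ideal gas ΔU = nCvΔT with Cv = R/(γ−1) = 30.8 J/(mol·K).
ΔU = 4.80×30.8×(500−330) = 25200 J.

25200 J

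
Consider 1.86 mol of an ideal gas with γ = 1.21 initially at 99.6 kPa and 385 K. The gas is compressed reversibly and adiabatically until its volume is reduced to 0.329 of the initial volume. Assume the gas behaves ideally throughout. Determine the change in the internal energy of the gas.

7460 J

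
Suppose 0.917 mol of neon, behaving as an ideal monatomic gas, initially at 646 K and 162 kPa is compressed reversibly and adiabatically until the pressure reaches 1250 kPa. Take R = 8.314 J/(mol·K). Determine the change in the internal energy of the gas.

9340 J

V₁ = nRT₁/P₁ = 0.917×8.314×646/162 = 30.4 L.
Adiabatic: T₂/T₁ = (P₂/P₁)^((γ−1)/γ) ⇒ T₂ = 646×(7.72)^0.400 = 1460 K; V₂ = 8.92 L.
For an ideal gas ΔU = nCvΔT with Cv = (3/2)R = 12.5 J/(mol·K).
ΔU = 0.917×12.5×(1460−646) = 9340 J.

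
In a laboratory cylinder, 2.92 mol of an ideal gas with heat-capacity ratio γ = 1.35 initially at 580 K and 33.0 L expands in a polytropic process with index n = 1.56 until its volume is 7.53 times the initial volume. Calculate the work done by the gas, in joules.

17000 J

P₁ = nRT₁/V₁ = 2.92×8.314×580/33.0 = 427 kPa.
Polytropic n=1.56: T₂ = T₁(V₁/V₂)^(n−1) = 580×(0.133)^0.56 = 187 K; P₂ = P₁(V₁/V₂)^n = 18.3 kPa.
W = (P₁V₁−P₂V₂)/(n−1) = (427×33.0−18.3×248)/0.56 = 17000 J.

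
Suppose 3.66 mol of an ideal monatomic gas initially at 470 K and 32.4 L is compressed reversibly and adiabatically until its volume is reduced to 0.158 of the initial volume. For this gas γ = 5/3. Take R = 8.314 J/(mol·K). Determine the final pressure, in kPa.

P₁ = nRT₁/V₁ = 3.66×8.314×470/32.4 = 441 kPa.
Adiabatic: TV^(γ−1) = const ⇒ T₂ = 470×(6.33)^0.667 = 1610 K; PV^γ = const ⇒ P₂ = 9560 kPa.

9560 kPa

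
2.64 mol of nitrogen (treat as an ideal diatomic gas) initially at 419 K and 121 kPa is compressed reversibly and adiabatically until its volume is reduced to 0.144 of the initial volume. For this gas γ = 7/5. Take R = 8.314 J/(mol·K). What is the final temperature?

910 K

V₁ = nRT₁/P₁ = 2.64×8.314×419/121 = 76.0 L.
Adiabatic: TV^(γ−1) = const ⇒ T₂ = 419×(6.94)^0.400 = 910 K; PV^γ = const ⇒ P₂ = 1820 kPa.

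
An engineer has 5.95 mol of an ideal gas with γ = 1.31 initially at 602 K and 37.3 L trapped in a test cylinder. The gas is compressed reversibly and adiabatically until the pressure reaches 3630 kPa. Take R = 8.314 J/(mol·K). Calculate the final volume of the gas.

11.7 L

P₁ = nRT₁/V₁ = 5.95×8.314×602/37.3 = 798 kPa.
Adiabatic: T₂/T₁ = (P₂/P₁)^((γ−1)/γ) ⇒ T₂ = 602×(4.55)^0.237 = 861 K; V₂ = 11.7 L.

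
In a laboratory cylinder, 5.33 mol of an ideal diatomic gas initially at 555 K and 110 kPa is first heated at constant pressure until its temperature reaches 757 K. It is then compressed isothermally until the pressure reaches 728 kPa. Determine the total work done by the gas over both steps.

V₁ = nRT₁/P₁ = 5.33×8.314×555/110 = 224 L.
Step 1 — Isobaric: P stays 110 kPa; V/T = const ⇒ T₂ = 757 K, V₂ = 305 L.
W = PΔV = 110×(305−224) kPa·L = 8950 J.
ΔU = nCvΔT = 5.33×20.8×(757−555) = 22400 J.
Q = ΔU + W = nCpΔT = 31300 J.
State after step 1: P = 110 kPa, V = 305 L, T = 757 K.
Step 2 — Isothermal: T stays 757 K; PV = const ⇒ V₂ = 46.1 L, P₂ = 728 kPa.
ΔU = 0 (ideal gas, T constant).
W = nRT ln(V₂/V₁) = 5.33×8.314×757×ln(0.151) = -63400 J.
Q = ΔU + W = -63400 J.
Net over both steps: W = -54400 J, Q = -32100 J, ΔU = 22400 J.

-54400 J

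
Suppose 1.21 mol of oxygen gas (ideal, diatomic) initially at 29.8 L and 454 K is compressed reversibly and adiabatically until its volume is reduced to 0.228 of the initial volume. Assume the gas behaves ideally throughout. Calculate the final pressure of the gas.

P₁ = nRT₁/V₁ = 1.21×8.314×454/29.8 = 153 kPa.
Adiabatic: TV^(γ−1) = const ⇒ T₂ = 454×(4.39)^0.400 = 820 K; PV^γ = const ⇒ P₂ = 1210 kPa.

1210 kPa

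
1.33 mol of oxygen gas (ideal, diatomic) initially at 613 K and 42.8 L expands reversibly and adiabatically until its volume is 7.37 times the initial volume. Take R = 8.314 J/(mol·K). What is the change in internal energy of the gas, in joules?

P₁ = nRT₁/V₁ = 1.33×8.314×613/42.8 = 158 kPa.
Adiabatic: TV^(γ−1) = const ⇒ T₂ = 613×(0.136)^0.400 = 276 K; PV^γ = const ⇒ P₂ = 9.67 kPa.
For an ideal gas ΔU = nCvΔT with Cv = (5/2)R = 20.8 J/(mol·K).
ΔU = 1.33×20.8×(276−613) = -9320 J.

-9320 J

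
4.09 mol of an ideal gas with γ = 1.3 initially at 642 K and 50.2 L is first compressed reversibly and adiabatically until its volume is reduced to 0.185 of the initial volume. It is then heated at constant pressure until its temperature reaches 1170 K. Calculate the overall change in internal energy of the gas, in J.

P₁ = nRT₁/V₁ = 4.09×8.314×642/50.2 = 435 kPa.
Step 1 — Adiabatic: TV^(γ−1) = const ⇒ T₂ = 642×(5.41)^0.300 = 1070 K; PV^γ = const ⇒ P₂ = 3900 kPa.
ΔU = nCvΔT = 4.09×27.7×(1070−642) = 48000 J.
Q = 0 for an adiabatic process, so W = −ΔU = -48000 J.
State after step 1: P = 3900 kPa, V = 9.29 L, T = 1070 K.
Step 2 — Isobaric: P stays 3900 kPa; V/T = const ⇒ T₂ = 1170 K, V₂ = 10.2 L.
W = PΔV = 3900×(10.2−9.29) kPa·L = 3570 J.
ΔU = nCvΔT = 4.09×27.7×(1170−1070) = 11900 J.
Q = ΔU + W = nCpΔT = 15500 J.
Net over both steps: W = -44400 J, Q = 15500 J, ΔU = 59800 J.

59800 J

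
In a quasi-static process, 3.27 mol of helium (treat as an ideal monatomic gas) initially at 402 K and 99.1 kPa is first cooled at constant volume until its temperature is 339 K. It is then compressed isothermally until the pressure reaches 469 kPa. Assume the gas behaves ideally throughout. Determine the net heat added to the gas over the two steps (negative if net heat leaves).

V₁ = nRT₁/P₁ = 3.27×8.314×402/99.1 = 110 L.
Step 1 — Isochoric: V stays 110 L; P/T = const ⇒ T₂ = 339 K, P₂ = 83.6 kPa.
W = 0 (no volume change).
ΔU = nCvΔT = 3.27×12.5×(339−402) = -2570 J.
Q = ΔU = -2570 J.
State after step 1: P = 83.6 kPa, V = 110 L, T = 339 K.
Step 2 — Isothermal: T stays 339 K; PV = const ⇒ V₂ = 19.7 L, P₂ = 469 kPa.
ΔU = 0 (ideal gas, T constant).
W = nRT ln(V₂/V₁) = 3.27×8.314×339×ln(0.178) = -15900 J.
Q = ΔU + W = -15900 J.
Net over both steps: W = -15900 J, Q = -18500 J, ΔU = -2570 J.

-18500 J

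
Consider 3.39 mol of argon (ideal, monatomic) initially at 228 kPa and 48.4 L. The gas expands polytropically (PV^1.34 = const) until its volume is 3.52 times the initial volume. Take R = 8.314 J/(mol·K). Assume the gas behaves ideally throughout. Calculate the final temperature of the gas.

255 K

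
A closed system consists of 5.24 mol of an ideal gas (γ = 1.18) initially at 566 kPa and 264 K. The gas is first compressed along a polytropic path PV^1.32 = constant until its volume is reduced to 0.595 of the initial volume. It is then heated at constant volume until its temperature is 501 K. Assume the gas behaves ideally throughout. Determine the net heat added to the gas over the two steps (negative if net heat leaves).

V₁ = nRT₁/P₁ = 5.24×8.314×264/566 = 20.3 L.
Step 1 — Polytropic n=1.32: T₂ = T₁(V₁/V₂)^(n−1) = 264×(1.68)^0.32 = 312 K; P₂ = P₁(V₁/V₂)^n = 1120 kPa.
W = (P₁V₁−P₂V₂)/(n−1) = (566×20.3−1120×12.1)/0.32 = -6500 J.
ΔU = nCvΔT = 5.24×46.2×(312−264) = 11500 J.
Q = ΔU + W = 5050 J.
State after step 1: P = 1120 kPa, V = 12.1 L, T = 312 K.
Step 2 — Isochoric: V stays 12.1 L; P/T = const ⇒ T₂ = 501 K, P₂ = 1810 kPa.
W = 0 (no volume change).
ΔU = nCvΔT = 5.24×46.2×(501−312) = 45800 J.
Q = ΔU = 45800 J.
Net over both steps: W = -6500 J, Q = 50900 J, ΔU = 57400 J.

50900 J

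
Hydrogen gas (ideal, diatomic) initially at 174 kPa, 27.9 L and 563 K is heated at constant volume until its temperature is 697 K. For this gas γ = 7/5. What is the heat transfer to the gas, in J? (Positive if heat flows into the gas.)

n = P₁V₁/(RT₁) = 174×27.9/(8.314×563) = 1.04 mol.
Isochoric: V stays 27.9 L; P/T = const ⇒ T₂ = 697 K, P₂ = 215 kPa.
W = 0 (no volume change).
ΔU = nCvΔT = 1.04×20.8×(697−563) = 2890 J.
Q = ΔU = 2890 J.

2890 J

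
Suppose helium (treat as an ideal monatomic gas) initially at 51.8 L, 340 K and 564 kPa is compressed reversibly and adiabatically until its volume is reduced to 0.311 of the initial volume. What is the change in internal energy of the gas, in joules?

n = P₁V₁/(RT₁) = 564×51.8/(8.314×340) = 10.3 mol.
Adiabatic: TV^(γ−1) = const ⇒ T₂ = 340×(3.22)^0.667 = 741 K; PV^γ = const ⇒ P₂ = 3950 kPa.
For an ideal gas ΔU = nCvΔT with Cv = (3/2)R = 12.5 J/(mol·K).
ΔU = 10.3×12.5×(741−340) = 51600 J.

51600 J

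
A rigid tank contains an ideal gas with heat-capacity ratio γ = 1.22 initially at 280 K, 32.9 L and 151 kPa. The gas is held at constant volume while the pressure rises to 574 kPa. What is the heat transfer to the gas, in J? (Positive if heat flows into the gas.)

63300 J

n = P₁V₁/(RT₁) = 151×32.9/(8.314×280) = 2.13 mol.
Isochoric: V stays 32.9 L; P/T = const ⇒ T₂ = 1060 K, P₂ = 574 kPa.
W = 0 (no volume change).
ΔU = nCvΔT = 2.13×37.8×(1060−280) = 63300 J.
Q = ΔU = 63300 J.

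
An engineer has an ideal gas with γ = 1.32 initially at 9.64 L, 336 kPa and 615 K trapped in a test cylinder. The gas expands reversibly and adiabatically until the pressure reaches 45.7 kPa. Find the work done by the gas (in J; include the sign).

3880 J

n = P₁V₁/(RT₁) = 336×9.64/(8.314×615) = 0.633 mol.
Adiabatic: T₂/T₁ = (P₂/P₁)^((γ−1)/γ) ⇒ T₂ = 615×(0.136)^0.242 = 379 K; V₂ = 43.7 L.
ΔU = nCvΔT = 0.633×26.0×(379−615) = -3880 J.
Q = 0 for an adiabatic process, so W = −ΔU = 3880 J.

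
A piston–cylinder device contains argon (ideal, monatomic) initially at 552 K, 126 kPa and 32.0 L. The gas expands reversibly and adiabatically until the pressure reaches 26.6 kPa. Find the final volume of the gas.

81.4 L

Adiabatic: T₂/T₁ = (P₂/P₁)^((γ−1)/γ) ⇒ T₂ = 552×(0.211)^0.400 = 296 K; V₂ = 81.4 L.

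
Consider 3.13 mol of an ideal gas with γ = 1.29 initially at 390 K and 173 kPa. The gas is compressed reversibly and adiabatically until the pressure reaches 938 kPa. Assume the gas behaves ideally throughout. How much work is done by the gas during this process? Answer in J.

-16200 J

V₁ = nRT₁/P₁ = 3.13×8.314×390/173 = 58.7 L.
Adiabatic: T₂/T₁ = (P₂/P₁)^((γ−1)/γ) ⇒ T₂ = 390×(5.42)^0.225 = 570 K; V₂ = 15.8 L.
ΔU = nCvΔT = 3.13×28.7×(570−390) = 16200 J.
Q = 0 for an adiabatic process, so W = −ΔU = -16200 J.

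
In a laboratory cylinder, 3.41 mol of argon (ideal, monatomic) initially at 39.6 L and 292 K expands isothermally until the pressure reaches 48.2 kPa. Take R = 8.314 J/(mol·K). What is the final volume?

P₁ = nRT₁/V₁ = 3.41×8.314×292/39.6 = 209 kPa.
Isothermal: T stays 292 K; PV = const ⇒ V₂ = 172 L, P₂ = 48.2 kPa.

172 L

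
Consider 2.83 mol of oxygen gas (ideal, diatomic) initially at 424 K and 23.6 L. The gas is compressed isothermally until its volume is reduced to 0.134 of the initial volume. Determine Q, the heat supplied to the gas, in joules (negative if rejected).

P₁ = nRT₁/V₁ = 2.83×8.314×424/23.6 = 423 kPa.
Isothermal: T stays 424 K; PV = const ⇒ V₂ = 3.16 L, P₂ = 3150 kPa.
ΔU = 0 (ideal gas, T constant).
W = nRT ln(V₂/V₁) = 2.83×8.314×424×ln(0.134) = -20100 J.
Q = ΔU + W = -20100 J.

-20100 J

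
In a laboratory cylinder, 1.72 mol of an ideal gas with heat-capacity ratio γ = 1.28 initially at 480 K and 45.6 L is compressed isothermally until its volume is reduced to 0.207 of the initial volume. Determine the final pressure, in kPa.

727 kPa

P₁ = nRT₁/V₁ = 1.72×8.314×480/45.6 = 151 kPa.
Isothermal: T stays 480 K; PV = const ⇒ V₂ = 9.44 L, P₂ = 727 kPa.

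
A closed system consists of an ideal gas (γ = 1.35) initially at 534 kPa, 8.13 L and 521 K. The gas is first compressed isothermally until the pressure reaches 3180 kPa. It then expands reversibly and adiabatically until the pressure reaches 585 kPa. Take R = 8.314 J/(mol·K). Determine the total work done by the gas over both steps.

-3340 J

n = P₁V₁/(RT₁) = 534×8.13/(8.314×521) = 1.00 mol.
Step 1 — Isothermal: T stays 521 K; PV = const ⇒ V₂ = 1.37 L, P₂ = 3180 kPa.
ΔU = 0 (ideal gas, T constant).
W = nRT ln(V₂/V₁) = 1.00×8.314×521×ln(0.168) = -7750 J.
Q = ΔU + W = -7750 J.
State after step 1: P = 3180 kPa, V = 1.37 L, T = 521 K.
Step 2 — Adiabatic: T₂/T₁ = (P₂/P₁)^((γ−1)/γ) ⇒ T₂ = 521×(0.184)^0.259 = 336 K; V₂ = 4.78 L.
ΔU = nCvΔT = 1.00×23.8×(336−521) = -4410 J.
Q = 0 for an adiabatic process, so W = −ΔU = 4410 J.
Net over both steps: W = -3340 J, Q = -7750 J, ΔU = -4410 J.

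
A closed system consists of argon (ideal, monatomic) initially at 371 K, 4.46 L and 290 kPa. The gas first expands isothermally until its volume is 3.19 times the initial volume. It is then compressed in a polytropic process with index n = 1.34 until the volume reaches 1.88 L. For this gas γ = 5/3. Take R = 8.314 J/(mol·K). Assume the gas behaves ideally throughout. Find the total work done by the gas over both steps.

-2270 J

n = P₁V₁/(RT₁) = 290×4.46/(8.314×371) = 0.419 mol.
Step 1 — Isothermal: T stays 371 K; PV = const ⇒ V₂ = 14.2 L, P₂ = 90.9 kPa.
ΔU = 0 (ideal gas, T constant).
W = nRT ln(V₂/V₁) = 0.419×8.314×371×ln(3.19) = 1500 J.
Q = ΔU + W = 1500 J.
State after step 1: P = 90.9 kPa, V = 14.2 L, T = 371 K.
Step 2 — Polytropic n=1.34: T₂ = T₁(V₁/V₂)^(n−1) = 371×(7.57)^0.34 = 738 K; P₂ = P₁(V₁/V₂)^n = 1370 kPa.
W = (P₁V₁−P₂V₂)/(n−1) = (90.9×14.2−1370×1.88)/0.34 = -3770 J.
ΔU = nCvΔT = 0.419×12.5×(738−371) = 1920 J.
Q = ΔU + W = -1850 J.
Net over both steps: W = -2270 J, Q = -345 J, ΔU = 1920 J.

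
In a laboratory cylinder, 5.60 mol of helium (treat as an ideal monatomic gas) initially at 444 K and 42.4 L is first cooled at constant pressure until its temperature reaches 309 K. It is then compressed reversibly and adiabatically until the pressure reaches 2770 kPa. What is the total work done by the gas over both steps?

-27900 J

P₁ = nRT₁/V₁ = 5.60×8.314×444/42.4 = 488 kPa.
Step 1 — Isobaric: P stays 488 kPa; V/T = const ⇒ T₂ = 309 K, V₂ = 29.5 L.
W = PΔV = 488×(29.5−42.4) kPa·L = -6290 J.
ΔU = nCvΔT = 5.60×12.5×(309−444) = -9430 J.
Q = ΔU + W = nCpΔT = -15700 J.
State after step 1: P = 488 kPa, V = 29.5 L, T = 309 K.
Step 2 — Adiabatic: T₂/T₁ = (P₂/P₁)^((γ−1)/γ) ⇒ T₂ = 309×(5.68)^0.400 = 619 K; V₂ = 10.4 L.
ΔU = nCvΔT = 5.60×12.5×(619−309) = 21700 J.
Q = 0 for an adiabatic process, so W = −ΔU = -21700 J.
Net over both steps: W = -27900 J, Q = -15700 J, ΔU = 12200 J.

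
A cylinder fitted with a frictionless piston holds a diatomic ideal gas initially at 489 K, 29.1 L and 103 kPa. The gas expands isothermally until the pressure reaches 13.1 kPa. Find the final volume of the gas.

Isothermal: T stays 489 K; PV = const ⇒ V₂ = 229 L, P₂ = 13.1 kPa.

229 L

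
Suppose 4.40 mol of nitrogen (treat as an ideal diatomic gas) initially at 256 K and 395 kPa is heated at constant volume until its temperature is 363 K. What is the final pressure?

560 kPa

V₁ = nRT₁/P₁ = 4.40×8.314×256/395 = 23.7 L.
Isochoric: V stays 23.7 L; P/T = const ⇒ T₂ = 363 K, P₂ = 560 kPa.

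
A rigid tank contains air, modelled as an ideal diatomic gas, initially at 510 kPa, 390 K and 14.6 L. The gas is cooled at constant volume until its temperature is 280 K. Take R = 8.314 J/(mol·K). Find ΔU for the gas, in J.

-5250 J

n = P₁V₁/(RT₁) = 510×14.6/(8.314×390) = 2.30 mol.
Isochoric: V stays 14.6 L; P/T = const ⇒ T₂ = 280 K, P₂ = 366 kPa.
For an ideal gas ΔU = nCvΔT with Cv = (5/2)R = 20.8 J/(mol·K).
ΔU = 2.30×20.8×(280−390) = -5250 J.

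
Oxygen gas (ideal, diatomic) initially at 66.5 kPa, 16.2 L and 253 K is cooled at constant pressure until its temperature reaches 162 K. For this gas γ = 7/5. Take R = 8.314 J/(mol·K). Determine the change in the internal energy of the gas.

-969 J

n = P₁V₁/(RT₁) = 66.5×16.2/(8.314×253) = 0.512 mol.
Isobaric: P stays 66.5 kPa; V/T = const ⇒ T₂ = 162 K, V₂ = 10.4 L.
For an ideal gas ΔU = nCvΔT with Cv = (5/2)R = 20.8 J/(mol·K).
ΔU = 0.512×20.8×(162−253) = -969 J.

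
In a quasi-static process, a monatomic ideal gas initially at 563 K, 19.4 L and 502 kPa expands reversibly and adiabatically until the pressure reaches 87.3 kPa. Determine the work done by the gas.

n = P₁V₁/(RT₁) = 502×19.4/(8.314×563) = 2.08 mol.
Adiabatic: T₂/T₁ = (P₂/P₁)^((γ−1)/γ) ⇒ T₂ = 563×(0.174)^0.400 = 280 K; V₂ = 55.4 L.
ΔU = nCvΔT = 2.08×12.5×(280−563) = -7350 J.
Q = 0 for an adiabatic process, so W = −ΔU = 7350 J.

7350 J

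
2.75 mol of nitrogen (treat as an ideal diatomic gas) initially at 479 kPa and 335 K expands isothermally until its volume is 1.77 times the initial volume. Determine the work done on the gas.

V₁ = nRT₁/P₁ = 2.75×8.314×335/479 = 16.0 L.
Isothermal: T stays 335 K; PV = const ⇒ V₂ = 28.3 L, P₂ = 271 kPa.
W = nRT ln(V₂/V₁) = 2.75×8.314×335×ln(1.77) = 4370 J.
Work done on the gas = −W_by = -4370 J.

-4370 J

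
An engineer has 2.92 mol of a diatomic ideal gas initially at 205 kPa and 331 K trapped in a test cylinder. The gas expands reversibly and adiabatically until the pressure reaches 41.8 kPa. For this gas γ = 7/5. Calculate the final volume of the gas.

122 L

V₁ = nRT₁/P₁ = 2.92×8.314×331/205 = 39.2 L.
Adiabatic: T₂/T₁ = (P₂/P₁)^((γ−1)/γ) ⇒ T₂ = 331×(0.204)^0.286 = 210 K; V₂ = 122 L.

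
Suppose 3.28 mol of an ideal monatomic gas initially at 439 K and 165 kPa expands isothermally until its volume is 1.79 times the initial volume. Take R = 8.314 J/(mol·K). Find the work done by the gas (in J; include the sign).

V₁ = nRT₁/P₁ = 3.28×8.314×439/165 = 72.6 L.
Isothermal: T stays 439 K; PV = const ⇒ V₂ = 130 L, P₂ = 92.2 kPa.
W = nRT ln(V₂/V₁) = 3.28×8.314×439×ln(1.79) = 6970 J.

6970 J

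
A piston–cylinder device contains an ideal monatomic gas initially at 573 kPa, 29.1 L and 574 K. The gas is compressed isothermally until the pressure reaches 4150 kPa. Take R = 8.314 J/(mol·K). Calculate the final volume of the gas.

4.02 L

Isothermal: T stays 574 K; PV = const ⇒ V₂ = 4.02 L, P₂ = 4150 kPa.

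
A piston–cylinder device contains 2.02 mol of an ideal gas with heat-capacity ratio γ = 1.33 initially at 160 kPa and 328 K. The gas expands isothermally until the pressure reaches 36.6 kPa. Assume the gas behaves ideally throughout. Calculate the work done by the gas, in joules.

8130 J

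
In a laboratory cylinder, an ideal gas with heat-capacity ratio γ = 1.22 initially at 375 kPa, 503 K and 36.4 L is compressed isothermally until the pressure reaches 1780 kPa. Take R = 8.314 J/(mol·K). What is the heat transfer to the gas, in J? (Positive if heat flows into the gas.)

-21300 J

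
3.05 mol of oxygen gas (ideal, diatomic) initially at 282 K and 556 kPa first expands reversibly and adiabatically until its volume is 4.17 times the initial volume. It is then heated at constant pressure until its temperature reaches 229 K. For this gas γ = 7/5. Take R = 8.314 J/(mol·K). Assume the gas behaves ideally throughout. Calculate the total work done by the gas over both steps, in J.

9550 J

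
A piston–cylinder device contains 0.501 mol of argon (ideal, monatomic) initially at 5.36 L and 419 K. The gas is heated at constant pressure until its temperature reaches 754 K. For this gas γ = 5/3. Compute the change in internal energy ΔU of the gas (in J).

P₁ = nRT₁/V₁ = 0.501×8.314×419/5.36 = 326 kPa.
Isobaric: P stays 326 kPa; V/T = const ⇒ T₂ = 754 K, V₂ = 9.65 L.
For an ideal gas ΔU = nCvΔT with Cv = (3/2)R = 12.5 J/(mol·K).
ΔU = 0.501×12.5×(754−419) = 2090 J.

2090 J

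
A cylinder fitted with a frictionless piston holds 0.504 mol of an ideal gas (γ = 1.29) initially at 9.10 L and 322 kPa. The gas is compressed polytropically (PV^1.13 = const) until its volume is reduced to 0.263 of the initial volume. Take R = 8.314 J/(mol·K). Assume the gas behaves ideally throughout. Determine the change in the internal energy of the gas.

T₁ = P₁V₁/(nR) = 322×9.10/(0.504×8.314) = 699 K.
Polytropic n=1.13: T₂ = T₁(V₁/V₂)^(n−1) = 699×(3.80)^0.13 = 832 K; P₂ = P₁(V₁/V₂)^n = 1460 kPa.
For an ideal gas ΔU = nCvΔT with Cv = R/(γ−1) = 28.7 J/(mol·K).
ΔU = 0.504×28.7×(832−699) = 1920 J.

1920 J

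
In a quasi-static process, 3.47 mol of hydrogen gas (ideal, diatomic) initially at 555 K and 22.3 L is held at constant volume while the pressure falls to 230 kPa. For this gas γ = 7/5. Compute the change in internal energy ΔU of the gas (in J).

P₁ = nRT₁/V₁ = 3.47×8.314×555/22.3 = 718 kPa.
Isochoric: V stays 22.3 L; P/T = const ⇒ T₂ = 178 K, P₂ = 230 kPa.
For an ideal gas ΔU = nCvΔT with Cv = (5/2)R = 20.8 J/(mol·K).
ΔU = 3.47×20.8×(178−555) = -27200 J.

-27200 J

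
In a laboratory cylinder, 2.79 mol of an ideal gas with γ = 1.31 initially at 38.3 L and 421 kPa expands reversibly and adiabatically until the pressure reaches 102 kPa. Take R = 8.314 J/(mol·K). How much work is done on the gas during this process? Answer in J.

-14800 J

T₁ = P₁V₁/(nR) = 421×38.3/(2.79×8.314) = 695 K.
Adiabatic: T₂/T₁ = (P₂/P₁)^((γ−1)/γ) ⇒ T₂ = 695×(0.242)^0.237 = 497 K; V₂ = 113 L.
ΔU = nCvΔT = 2.79×26.8×(497−695) = -14800 J.
Q = 0 for an adiabatic process, so W = −ΔU = 14800 J.
Work done on the gas = −W_by = -14800 J.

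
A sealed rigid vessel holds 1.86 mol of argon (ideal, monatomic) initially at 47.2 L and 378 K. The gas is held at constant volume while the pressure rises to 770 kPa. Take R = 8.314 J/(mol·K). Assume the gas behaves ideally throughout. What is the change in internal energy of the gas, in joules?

45700 J

P₁ = nRT₁/V₁ = 1.86×8.314×378/47.2 = 124 kPa.
Isochoric: V stays 47.2 L; P/T = const ⇒ T₂ = 2350 K, P₂ = 770 kPa.
For an ideal gas ΔU = nCvΔT with Cv = (3/2)R = 12.5 J/(mol·K).
ΔU = 1.86×12.5×(2350−378) = 45700 J.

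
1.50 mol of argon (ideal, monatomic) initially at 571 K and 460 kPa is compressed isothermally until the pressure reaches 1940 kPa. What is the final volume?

3.67 L

V₁ = nRT₁/P₁ = 1.50×8.314×571/460 = 15.5 L.
Isothermal: T stays 571 K; PV = const ⇒ V₂ = 3.67 L, P₂ = 1940 kPa.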